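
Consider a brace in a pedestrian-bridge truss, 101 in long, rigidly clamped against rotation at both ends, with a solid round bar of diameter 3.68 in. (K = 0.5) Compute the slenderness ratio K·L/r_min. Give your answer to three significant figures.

I = πd⁴/64 = π×3.68⁴/64 = 9.002 in⁴
A = 10.64 in²;  r_min = √(I/A) = √(9.002/10.64) = 0.9200 in
L_e = K·L = 0.5 × 101 = 50.50 in
λ = L_e / r_min = 50.500 / 0.9200 = 54.9

λ ≈ 54.9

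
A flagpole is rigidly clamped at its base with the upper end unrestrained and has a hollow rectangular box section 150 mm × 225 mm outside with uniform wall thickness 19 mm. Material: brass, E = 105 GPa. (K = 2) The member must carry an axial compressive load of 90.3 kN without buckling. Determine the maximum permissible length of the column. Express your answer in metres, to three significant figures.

L_max ≈ 10.9 m

Inner dimensions: h_i = 225 − 2×19 = 187.0 mm, b_i = 150 − 2×19 = 112.0 mm
Weak-axis I_min = (h_o·b_o³ − h_i·b_i³)/12 with b_o = 150, b_i = 112.0 mm (shorter outer/inner sides).
I_min = (225×150³ − 187.0×112.0³)/12 = 4.139×10^7 mm⁴
I = 4.139×10^-5 m⁴
At the buckling limit P_cr = P = 9.030×10^4 N
From P_cr = π²EI/(K·L)²:  L = (1/K)·√(π²EI/P_cr) = (1/2)·√(π²×1.05×10^11×4.139×10^-5/9.030×10^4)
L = 10.9 m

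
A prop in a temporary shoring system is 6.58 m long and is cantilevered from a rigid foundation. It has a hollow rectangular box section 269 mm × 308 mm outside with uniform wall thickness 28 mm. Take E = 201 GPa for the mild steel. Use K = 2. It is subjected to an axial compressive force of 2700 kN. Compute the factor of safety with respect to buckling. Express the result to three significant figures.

n ≈ 1.26

Inner dimensions: h_i = 308 − 2×28 = 252.0 mm, b_i = 269 − 2×28 = 213.0 mm
Weak-axis I_min = (h_o·b_o³ − h_i·b_i³)/12 with b_o = 269, b_i = 213.0 mm (shorter outer/inner sides).
I_min = (308×269³ − 252.0×213.0³)/12 = 2.967×10^8 mm⁴
I = 2.967×10^8 mm⁴ = 2.967×10^-4 m⁴
Effective length L_e = K·L = 2 × 6.58 = 13.16 m
P_cr = π²EI / L_e² = π² × 201×10⁹ × 2.967×10^-4 / 13.16² = 3.398×10^6 N
Factor of safety n = P_cr / P = 3398.3 / 2700 = 1.26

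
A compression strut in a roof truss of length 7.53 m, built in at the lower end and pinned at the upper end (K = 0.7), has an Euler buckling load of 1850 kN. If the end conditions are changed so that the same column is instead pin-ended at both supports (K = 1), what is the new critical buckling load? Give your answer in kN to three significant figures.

P_cr ∝ 1/K², so P_cr,new = P_cr,old × (K_old/K_new)² = 1850 × (0.7/1)²
= 1850 × 0.4900 = 906 kN

P_cr ≈ 906 kN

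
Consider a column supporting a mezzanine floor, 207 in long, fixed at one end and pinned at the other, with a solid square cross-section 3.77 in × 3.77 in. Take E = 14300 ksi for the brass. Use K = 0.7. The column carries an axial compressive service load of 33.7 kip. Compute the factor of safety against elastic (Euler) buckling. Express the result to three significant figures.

I = a⁴/12 = 3.77⁴/12 = 16.83 in⁴
Effective length L_e = K·L = 0.7 × 207 = 144.9 in
P_cr = π²EI / L_e² = π² × 14300×10³ × 16.83 / 144.9² = 1.132×10^5 lb
Factor of safety n = P_cr / P = 113.16 / 33.7 = 3.36

n ≈ 3.36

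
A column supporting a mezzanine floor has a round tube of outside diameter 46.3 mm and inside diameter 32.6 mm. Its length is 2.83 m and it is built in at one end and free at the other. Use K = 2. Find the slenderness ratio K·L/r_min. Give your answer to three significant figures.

d_o = 46.3 mm, d_i = 32.6 mm
I = π(d_o⁴ − d_i⁴)/64 = π(46.3⁴ − 32.60⁴)/64 = 1.701×10^5 mm⁴
A = 849.0 mm²;  r_min = √(I/A) = √(1.701×10^5/849.0) = 14.16 mm
L_e = K·L = 2 × 2.83 m = 5.660 m = 5660.0 mm
λ = L_e / r_min = 5660.0 / 14.16 = 400

λ ≈ 400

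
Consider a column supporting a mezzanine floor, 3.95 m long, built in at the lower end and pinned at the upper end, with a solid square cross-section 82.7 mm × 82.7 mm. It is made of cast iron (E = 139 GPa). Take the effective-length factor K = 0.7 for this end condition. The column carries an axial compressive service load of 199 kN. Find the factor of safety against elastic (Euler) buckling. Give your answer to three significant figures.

n ≈ 3.51

I = a⁴/12 = 82.7⁴/12 = 3.898×10^6 mm⁴
I = 3.898×10^6 mm⁴ = 3.898×10^-6 m⁴
Effective length L_e = K·L = 0.7 × 3.95 = 2.765 m
P_cr = π²EI / L_e² = π² × 139×10⁹ × 3.898×10^-6 / 2.765² = 6.995×10^5 N
Factor of safety n = P_cr / P = 699.46 / 199 = 3.51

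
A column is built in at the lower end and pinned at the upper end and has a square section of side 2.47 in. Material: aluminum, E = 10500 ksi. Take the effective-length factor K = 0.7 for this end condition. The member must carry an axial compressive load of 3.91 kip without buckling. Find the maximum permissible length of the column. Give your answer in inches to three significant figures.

I = a⁴/12 = 2.47⁴/12 = 3.102 in⁴
At the buckling limit P_cr = P = 3.910×10^3 lb
From P_cr = π²EI/(K·L)²:  L = (1/K)·√(π²EI/P_cr) = (1/0.7)·√(π²×1.05×10^7×3.102/3.910×10^3)
L = 410 in

L_max ≈ 410 in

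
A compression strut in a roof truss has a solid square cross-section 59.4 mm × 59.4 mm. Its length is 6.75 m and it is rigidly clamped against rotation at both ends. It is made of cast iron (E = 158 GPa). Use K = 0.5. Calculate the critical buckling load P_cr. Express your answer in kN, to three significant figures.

P_cr ≈ 142 kN

I = a⁴/12 = 59.4⁴/12 = 1.037×10^6 mm⁴
I = 1.037×10^6 mm⁴ = 1.037×10^-6 m⁴
Effective length L_e = K·L = 0.5 × 6.75 = 3.375 m
P_cr = π²EI / L_e² = π² × 158×10⁹ × 1.037×10^-6 / 3.375² = 1.420×10^5 N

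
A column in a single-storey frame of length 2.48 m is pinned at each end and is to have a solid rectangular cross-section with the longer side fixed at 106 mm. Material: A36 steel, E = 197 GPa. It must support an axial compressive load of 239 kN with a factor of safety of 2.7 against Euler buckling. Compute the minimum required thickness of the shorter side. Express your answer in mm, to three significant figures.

b ≈ 61.4 mm

Required P_cr = n·P = 2.7 × 239 = 645.3 kN
L_e = K·L = 1 × 2.48 = 2.480 m
Required I = P_cr·L_e²/(π²E) = 6.453×10^5 × 2.480² / (π² × 1.97×10^11) = 2.041×10^-6 m⁴
I_req = 2.041×10^6 mm⁴
Rectangle, weak axis: I_min = h·b³/12 with h = 106 mm fixed  ⇒  b = (12I/h)^(1/3) = 61.4 mm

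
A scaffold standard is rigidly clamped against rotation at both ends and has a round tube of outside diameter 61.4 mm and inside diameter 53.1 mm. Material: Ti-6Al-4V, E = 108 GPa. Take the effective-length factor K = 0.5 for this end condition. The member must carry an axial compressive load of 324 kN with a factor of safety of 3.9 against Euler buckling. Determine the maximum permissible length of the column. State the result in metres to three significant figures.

L_max ≈ 1.02 m

d_o = 61.4 mm, d_i = 53.1 mm
I = π(d_o⁴ − d_i⁴)/64 = π(61.4⁴ − 53.10⁴)/64 = 3.074×10^5 mm⁴
I = 3.074×10^-7 m⁴
Required critical load P_cr = n·P = 3.9 × 324 = 1264 kN = 1.264×10^6 N
From P_cr = π²EI/(K·L)²:  L = (1/K)·√(π²EI/P_cr) = (1/0.5)·√(π²×1.08×10^11×3.074×10^-7/1.264×10^6)
L = 1.02 m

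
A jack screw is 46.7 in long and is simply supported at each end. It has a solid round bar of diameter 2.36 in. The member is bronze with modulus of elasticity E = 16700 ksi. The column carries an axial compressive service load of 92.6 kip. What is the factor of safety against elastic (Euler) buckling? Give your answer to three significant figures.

I = πd⁴/64 = π×2.36⁴/64 = 1.523 in⁴
Effective length L_e = K·L = 1 × 46.7 = 46.70 in
P_cr = π²EI / L_e² = π² × 16700×10³ × 1.523 / 46.70² = 1.151×10^5 lb
Factor of safety n = P_cr / P = 115.08 / 92.6 = 1.24

n ≈ 1.24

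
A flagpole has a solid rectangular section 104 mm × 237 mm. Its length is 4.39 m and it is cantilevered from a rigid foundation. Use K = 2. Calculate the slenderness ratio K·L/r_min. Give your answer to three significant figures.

λ ≈ 292

For a rectangle r_min = b/√12 = 104/√12 = 30.02 mm
L_e = K·L = 2 × 4.39 m = 8.780 m = 8780.0 mm
λ = L_e / r_min = 8780.0 / 30.02 = 292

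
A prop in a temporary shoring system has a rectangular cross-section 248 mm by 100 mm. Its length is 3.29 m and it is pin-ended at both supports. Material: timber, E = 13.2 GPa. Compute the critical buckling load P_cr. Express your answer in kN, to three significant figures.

P_cr ≈ 249 kN

Buckling occurs about the weak axis: I_min = h·b³/12 with b = 100 mm (the shorter side).
I_min = 248×100³/12 = 2.067×10^7 mm⁴
I = 2.067×10^7 mm⁴ = 2.067×10^-5 m⁴
Effective length L_e = K·L = 1 × 3.29 = 3.290 m
P_cr = π²EI / L_e² = π² × 13.2×10⁹ × 2.067×10^-5 / 3.290² = 2.487×10^5 N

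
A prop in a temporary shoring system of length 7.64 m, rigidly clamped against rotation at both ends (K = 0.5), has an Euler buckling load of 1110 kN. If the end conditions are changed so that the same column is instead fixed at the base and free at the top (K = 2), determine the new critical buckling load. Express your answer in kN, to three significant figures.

P_cr ∝ 1/K², so P_cr,new = P_cr,old × (K_old/K_new)² = 1110 × (0.5/2)²
= 1110 × 0.06250 = 69.4 kN

P_cr ≈ 69.4 kN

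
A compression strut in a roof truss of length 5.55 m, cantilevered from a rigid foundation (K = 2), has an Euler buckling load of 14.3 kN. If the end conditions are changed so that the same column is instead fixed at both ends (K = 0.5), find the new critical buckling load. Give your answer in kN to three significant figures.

P_cr ∝ 1/K², so P_cr,new = P_cr,old × (K_old/K_new)² = 14.3 × (2/0.5)²
= 14.3 × 16.00 = 229 kN

P_cr ≈ 229 kN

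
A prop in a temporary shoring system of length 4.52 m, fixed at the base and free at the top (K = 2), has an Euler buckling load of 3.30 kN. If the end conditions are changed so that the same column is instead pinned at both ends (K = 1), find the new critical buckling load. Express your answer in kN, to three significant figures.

P_cr ∝ 1/K², so P_cr,new = P_cr,old × (K_old/K_new)² = 3.30 × (2/1)²
= 3.30 × 4.000 = 13.2 kN

P_cr ≈ 13.2 kN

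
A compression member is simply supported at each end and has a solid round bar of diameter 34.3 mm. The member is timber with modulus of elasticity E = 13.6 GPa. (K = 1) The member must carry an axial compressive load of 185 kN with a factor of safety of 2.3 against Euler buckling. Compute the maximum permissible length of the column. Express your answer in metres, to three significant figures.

I = πd⁴/64 = π×34.3⁴/64 = 6.794×10^4 mm⁴
I = 6.794×10^-8 m⁴
Required critical load P_cr = n·P = 2.3 × 185 = 425.5 kN = 4.255×10^5 N
From P_cr = π²EI/(K·L)²:  L = (1/K)·√(π²EI/P_cr) = (1/1)·√(π²×1.36×10^10×6.794×10^-8/4.255×10^5)
L = 0.146 m

L_max ≈ 0.146 m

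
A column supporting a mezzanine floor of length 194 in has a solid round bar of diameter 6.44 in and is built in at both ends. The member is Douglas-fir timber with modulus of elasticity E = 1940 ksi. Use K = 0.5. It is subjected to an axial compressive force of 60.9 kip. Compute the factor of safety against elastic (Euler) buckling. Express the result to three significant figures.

n ≈ 2.82

I = πd⁴/64 = π×6.44⁴/64 = 84.43 in⁴
Effective length L_e = K·L = 0.5 × 194 = 97.00 in
P_cr = π²EI / L_e² = π² × 1940×10³ × 84.43 / 97.00² = 1.718×10^5 lb
Factor of safety n = P_cr / P = 171.82 / 60.9 = 2.82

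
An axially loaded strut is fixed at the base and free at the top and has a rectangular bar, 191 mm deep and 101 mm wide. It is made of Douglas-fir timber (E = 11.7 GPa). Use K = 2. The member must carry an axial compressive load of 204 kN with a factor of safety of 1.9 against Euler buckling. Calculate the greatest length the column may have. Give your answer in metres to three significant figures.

Buckling occurs about the weak axis: I_min = h·b³/12 with b = 101 mm (the shorter side).
I_min = 191×101³/12 = 1.640×10^7 mm⁴
I = 1.640×10^-5 m⁴
Required critical load P_cr = n·P = 1.9 × 204 = 387.6 kN = 3.876×10^5 N
From P_cr = π²EI/(K·L)²:  L = (1/K)·√(π²EI/P_cr) = (1/2)·√(π²×1.17×10^10×1.640×10^-5/3.876×10^5)
L = 1.11 m

L_max ≈ 1.11 m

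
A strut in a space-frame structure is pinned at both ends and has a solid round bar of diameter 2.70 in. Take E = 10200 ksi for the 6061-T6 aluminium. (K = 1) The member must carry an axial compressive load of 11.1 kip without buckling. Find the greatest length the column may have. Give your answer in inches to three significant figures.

L_max ≈ 154 in

I = πd⁴/64 = π×2.70⁴/64 = 2.609 in⁴
At the buckling limit P_cr = P = 1.110×10^4 lb
From P_cr = π²EI/(K·L)²:  L = (1/K)·√(π²EI/P_cr) = (1/1)·√(π²×1.02×10^7×2.609/1.110×10^4)
L = 154 in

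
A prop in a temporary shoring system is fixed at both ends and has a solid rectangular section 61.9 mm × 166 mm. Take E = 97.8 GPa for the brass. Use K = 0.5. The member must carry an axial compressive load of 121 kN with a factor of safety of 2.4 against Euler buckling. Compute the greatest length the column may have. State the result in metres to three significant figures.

L_max ≈ 6.60 m

Buckling occurs about the weak axis: I_min = h·b³/12 with b = 61.9 mm (the shorter side).
I_min = 166×61.9³/12 = 3.281×10^6 mm⁴
I = 3.281×10^-6 m⁴
Required critical load P_cr = n·P = 2.4 × 121 = 290.4 kN = 2.904×10^5 N
From P_cr = π²EI/(K·L)²:  L = (1/K)·√(π²EI/P_cr) = (1/0.5)·√(π²×9.78×10^10×3.281×10^-6/2.904×10^5)
L = 6.60 m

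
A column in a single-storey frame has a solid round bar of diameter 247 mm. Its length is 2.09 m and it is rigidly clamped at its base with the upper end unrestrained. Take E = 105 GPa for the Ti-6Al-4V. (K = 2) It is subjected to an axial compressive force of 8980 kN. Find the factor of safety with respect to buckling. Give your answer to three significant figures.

n ≈ 1.21

I = πd⁴/64 = π×247⁴/64 = 1.827×10^8 mm⁴
I = 1.827×10^8 mm⁴ = 1.827×10^-4 m⁴
Effective length L_e = K·L = 2 × 2.09 = 4.180 m
P_cr = π²EI / L_e² = π² × 105×10⁹ × 1.827×10^-4 / 4.180² = 1.084×10^7 N
Factor of safety n = P_cr / P = 10837 / 8980 = 1.21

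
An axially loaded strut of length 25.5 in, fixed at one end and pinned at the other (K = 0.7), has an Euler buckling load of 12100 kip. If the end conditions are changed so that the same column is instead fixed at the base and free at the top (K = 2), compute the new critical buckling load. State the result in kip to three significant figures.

P_cr ∝ 1/K², so P_cr,new = P_cr,old × (K_old/K_new)² = 12100 × (0.7/2)²
= 12100 × 0.1225 = 1480 kip

P_cr ≈ 1480 kip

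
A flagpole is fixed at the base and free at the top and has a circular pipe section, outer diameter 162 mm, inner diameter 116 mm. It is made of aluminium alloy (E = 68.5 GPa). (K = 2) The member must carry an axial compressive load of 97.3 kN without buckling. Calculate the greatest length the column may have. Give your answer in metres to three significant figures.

d_o = 162 mm, d_i = 116 mm
I = π(d_o⁴ − d_i⁴)/64 = π(162⁴ − 116.0⁴)/64 = 2.492×10^7 mm⁴
I = 2.492×10^-5 m⁴
At the buckling limit P_cr = P = 9.730×10^4 N
From P_cr = π²EI/(K·L)²:  L = (1/K)·√(π²EI/P_cr) = (1/2)·√(π²×6.85×10^10×2.492×10^-5/9.730×10^4)
L = 6.58 m

L_max ≈ 6.58 m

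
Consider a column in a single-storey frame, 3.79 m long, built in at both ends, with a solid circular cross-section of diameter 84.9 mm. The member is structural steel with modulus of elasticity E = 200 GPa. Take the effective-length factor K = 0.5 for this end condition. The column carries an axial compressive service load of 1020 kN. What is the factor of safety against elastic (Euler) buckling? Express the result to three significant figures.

I = πd⁴/64 = π×84.9⁴/64 = 2.550×10^6 mm⁴
I = 2.550×10^6 mm⁴ = 2.550×10^-6 m⁴
Effective length L_e = K·L = 0.5 × 3.79 = 1.895 m
P_cr = π²EI / L_e² = π² × 200×10⁹ × 2.550×10^-6 / 1.895² = 1.402×10^6 N
Factor of safety n = P_cr / P = 1401.9 / 1020 = 1.37

n ≈ 1.37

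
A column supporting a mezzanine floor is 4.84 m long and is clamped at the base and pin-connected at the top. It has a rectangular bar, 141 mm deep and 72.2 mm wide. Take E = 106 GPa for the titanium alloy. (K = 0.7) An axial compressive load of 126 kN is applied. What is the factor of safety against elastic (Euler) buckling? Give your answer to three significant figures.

n ≈ 3.20

Buckling occurs about the weak axis: I_min = h·b³/12 with b = 72.2 mm (the shorter side).
I_min = 141×72.2³/12 = 4.422×10^6 mm⁴
I = 4.422×10^6 mm⁴ = 4.422×10^-6 m⁴
Effective length L_e = K·L = 0.7 × 4.84 = 3.388 m
P_cr = π²EI / L_e² = π² × 106×10⁹ × 4.422×10^-6 / 3.388² = 4.031×10^5 N
Factor of safety n = P_cr / P = 403.06 / 126 = 3.20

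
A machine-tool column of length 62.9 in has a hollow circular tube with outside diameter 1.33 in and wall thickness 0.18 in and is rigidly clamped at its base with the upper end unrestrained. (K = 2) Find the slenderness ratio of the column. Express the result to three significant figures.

Inner diameter d_i = 1.33 − 2×0.18 = 0.9700 in
I = π(d_o⁴ − d_i⁴)/64 = π(1.33⁴ − 0.9700⁴)/64 = 0.1101 in⁴
A = 0.6503 in²;  r_min = √(I/A) = √(0.1101/0.6503) = 0.4115 in
L_e = K·L = 2 × 62.9 = 125.8 in
λ = L_e / r_min = 125.80 / 0.4115 = 306

λ ≈ 306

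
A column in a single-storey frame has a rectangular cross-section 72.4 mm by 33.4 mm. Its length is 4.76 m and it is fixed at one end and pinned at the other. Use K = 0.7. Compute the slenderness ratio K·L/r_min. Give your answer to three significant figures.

For a rectangle r_min = b/√12 = 33.4/√12 = 9.642 mm
L_e = K·L = 0.7 × 4.76 m = 3.332 m = 3332.0 mm
λ = L_e / r_min = 3332.0 / 9.642 = 346

λ ≈ 346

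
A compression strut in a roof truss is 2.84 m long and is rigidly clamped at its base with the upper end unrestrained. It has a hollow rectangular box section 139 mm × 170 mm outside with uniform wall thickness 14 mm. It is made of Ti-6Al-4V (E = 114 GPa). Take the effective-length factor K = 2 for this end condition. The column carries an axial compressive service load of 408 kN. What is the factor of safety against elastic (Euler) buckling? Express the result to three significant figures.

Inner dimensions: h_i = 170 − 2×14 = 142.0 mm, b_i = 139 − 2×14 = 111.0 mm
Weak-axis I_min = (h_o·b_o³ − h_i·b_i³)/12 with b_o = 139, b_i = 111.0 mm (shorter outer/inner sides).
I_min = (170×139³ − 142.0×111.0³)/12 = 2.186×10^7 mm⁴
I = 2.186×10^7 mm⁴ = 2.186×10^-5 m⁴
Effective length L_e = K·L = 2 × 2.84 = 5.680 m
P_cr = π²EI / L_e² = π² × 114×10⁹ × 2.186×10^-5 / 5.680² = 7.624×10^5 N
Factor of safety n = P_cr / P = 762.45 / 408 = 1.87

n ≈ 1.87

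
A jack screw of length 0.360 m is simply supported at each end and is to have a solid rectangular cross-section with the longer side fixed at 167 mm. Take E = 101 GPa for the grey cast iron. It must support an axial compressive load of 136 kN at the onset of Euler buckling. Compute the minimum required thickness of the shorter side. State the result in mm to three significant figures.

L_e = K·L = 1 × 0.360 = 0.3600 m
Required I = P_cr·L_e²/(π²E) = 1.360×10^5 × 0.3600² / (π² × 1.01×10^11) = 1.768×10^-8 m⁴
I_req = 1.768×10^4 mm⁴
Rectangle, weak axis: I_min = h·b³/12 with h = 167 mm fixed  ⇒  b = (12I/h)^(1/3) = 10.8 mm

b ≈ 10.8 mm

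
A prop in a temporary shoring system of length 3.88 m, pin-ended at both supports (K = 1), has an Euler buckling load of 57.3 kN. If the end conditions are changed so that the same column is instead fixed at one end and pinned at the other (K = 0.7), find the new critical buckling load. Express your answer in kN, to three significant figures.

P_cr ∝ 1/K², so P_cr,new = P_cr,old × (K_old/K_new)² = 57.3 × (1/0.7)²
= 57.3 × 2.041 = 117 kN

P_cr ≈ 117 kN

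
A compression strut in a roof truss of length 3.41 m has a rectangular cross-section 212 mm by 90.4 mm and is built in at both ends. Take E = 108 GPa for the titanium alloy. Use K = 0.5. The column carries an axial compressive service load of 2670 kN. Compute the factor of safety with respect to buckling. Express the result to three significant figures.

n ≈ 1.79

Buckling occurs about the weak axis: I_min = h·b³/12 with b = 90.4 mm (the shorter side).
I_min = 212×90.4³/12 = 1.305×10^7 mm⁴
I = 1.305×10^7 mm⁴ = 1.305×10^-5 m⁴
Effective length L_e = K·L = 0.5 × 3.41 = 1.705 m
P_cr = π²EI / L_e² = π² × 108×10⁹ × 1.305×10^-5 / 1.705² = 4.786×10^6 N
Factor of safety n = P_cr / P = 4785.6 / 2670 = 1.79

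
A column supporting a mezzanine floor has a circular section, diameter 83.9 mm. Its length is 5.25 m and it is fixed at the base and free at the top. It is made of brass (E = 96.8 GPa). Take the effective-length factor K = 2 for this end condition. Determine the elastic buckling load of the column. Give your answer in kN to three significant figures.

I = πd⁴/64 = π×83.9⁴/64 = 2.432×10^6 mm⁴
I = 2.432×10^6 mm⁴ = 2.432×10^-6 m⁴
Effective length L_e = K·L = 2 × 5.25 = 10.50 m
P_cr = π²EI / L_e² = π² × 96.8×10⁹ × 2.432×10^-6 / 10.50² = 2.108×10^4 N

P_cr ≈ 21.1 kN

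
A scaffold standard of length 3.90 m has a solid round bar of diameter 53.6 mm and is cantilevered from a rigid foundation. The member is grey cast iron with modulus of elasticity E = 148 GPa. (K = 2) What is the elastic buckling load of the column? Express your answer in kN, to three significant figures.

P_cr ≈ 9.73 kN

I = πd⁴/64 = π×53.6⁴/64 = 4.052×10^5 mm⁴
I = 4.052×10^5 mm⁴ = 4.052×10^-7 m⁴
Effective length L_e = K·L = 2 × 3.90 = 7.800 m
P_cr = π²EI / L_e² = π² × 148×10⁹ × 4.052×10^-7 / 7.800² = 9.728×10^3 N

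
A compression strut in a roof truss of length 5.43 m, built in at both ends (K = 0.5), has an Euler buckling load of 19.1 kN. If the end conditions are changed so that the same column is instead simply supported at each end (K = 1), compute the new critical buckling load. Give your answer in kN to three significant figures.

P_cr ≈ 4.78 kN

P_cr ∝ 1/K², so P_cr,new = P_cr,old × (K_old/K_new)² = 19.1 × (0.5/1)²
= 19.1 × 0.2500 = 4.78 kN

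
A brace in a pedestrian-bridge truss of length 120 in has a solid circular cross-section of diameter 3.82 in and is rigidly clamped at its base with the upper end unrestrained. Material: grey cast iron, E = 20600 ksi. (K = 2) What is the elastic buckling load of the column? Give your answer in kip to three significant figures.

I = πd⁴/64 = π×3.82⁴/64 = 10.45 in⁴
Effective length L_e = K·L = 2 × 120 = 240.0 in
P_cr = π²EI / L_e² = π² × 20600×10³ × 10.45 / 240.0² = 3.690×10^4 lb

P_cr ≈ 36.9 kip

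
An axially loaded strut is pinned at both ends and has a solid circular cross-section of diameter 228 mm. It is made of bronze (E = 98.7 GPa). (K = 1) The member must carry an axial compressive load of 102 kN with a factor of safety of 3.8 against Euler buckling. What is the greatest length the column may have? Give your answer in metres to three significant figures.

I = πd⁴/64 = π×228⁴/64 = 1.327×10^8 mm⁴
I = 1.327×10^-4 m⁴
Required critical load P_cr = n·P = 3.8 × 102 = 387.6 kN = 3.876×10^5 N
From P_cr = π²EI/(K·L)²:  L = (1/K)·√(π²EI/P_cr) = (1/1)·√(π²×9.87×10^10×1.327×10^-4/3.876×10^5)
L = 18.3 m

L_max ≈ 18.3 m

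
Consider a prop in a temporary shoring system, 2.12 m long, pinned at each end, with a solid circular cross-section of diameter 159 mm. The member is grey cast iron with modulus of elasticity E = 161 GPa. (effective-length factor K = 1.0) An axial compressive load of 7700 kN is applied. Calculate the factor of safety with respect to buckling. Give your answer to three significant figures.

n ≈ 1.44

I = πd⁴/64 = π×159⁴/64 = 3.137×10^7 mm⁴
I = 3.137×10^7 mm⁴ = 3.137×10^-5 m⁴
Effective length L_e = K·L = 1 × 2.12 = 2.120 m
P_cr = π²EI / L_e² = π² × 161×10⁹ × 3.137×10^-5 / 2.120² = 1.109×10^7 N
Factor of safety n = P_cr / P = 11092 / 7700 = 1.44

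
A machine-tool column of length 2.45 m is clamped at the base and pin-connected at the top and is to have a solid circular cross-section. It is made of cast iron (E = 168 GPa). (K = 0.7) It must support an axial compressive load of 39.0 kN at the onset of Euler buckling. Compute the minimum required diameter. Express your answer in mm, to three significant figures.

d ≈ 34.5 mm

L_e = K·L = 0.7 × 2.45 = 1.715 m
Required I = P_cr·L_e²/(π²E) = 3.900×10^4 × 1.715² / (π² × 1.68×10^11) = 6.918×10^-8 m⁴
I_req = 6.918×10^4 mm⁴
Solid circle: I = πd⁴/64  ⇒  d = (64I/π)^(1/4) = (64×6.918×10^4/π)^(1/4) = 34.5 mm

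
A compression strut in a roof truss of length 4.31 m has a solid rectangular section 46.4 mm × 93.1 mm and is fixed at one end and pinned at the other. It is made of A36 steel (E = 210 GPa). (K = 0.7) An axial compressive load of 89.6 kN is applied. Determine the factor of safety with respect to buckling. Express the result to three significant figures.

n ≈ 1.97

Buckling occurs about the weak axis: I_min = h·b³/12 with b = 46.4 mm (the shorter side).
I_min = 93.1×46.4³/12 = 7.750×10^5 mm⁴
I = 7.750×10^5 mm⁴ = 7.750×10^-7 m⁴
Effective length L_e = K·L = 0.7 × 4.31 = 3.017 m
P_cr = π²EI / L_e² = π² × 210×10⁹ × 7.750×10^-7 / 3.017² = 1.765×10^5 N
Factor of safety n = P_cr / P = 176.48 / 89.6 = 1.97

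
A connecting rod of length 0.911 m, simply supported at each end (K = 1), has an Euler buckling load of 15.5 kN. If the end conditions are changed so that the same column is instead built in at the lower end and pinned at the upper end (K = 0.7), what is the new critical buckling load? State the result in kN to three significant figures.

P_cr ≈ 31.6 kN

P_cr ∝ 1/K², so P_cr,new = P_cr,old × (K_old/K_new)² = 15.5 × (1/0.7)²
= 15.5 × 2.041 = 31.6 kN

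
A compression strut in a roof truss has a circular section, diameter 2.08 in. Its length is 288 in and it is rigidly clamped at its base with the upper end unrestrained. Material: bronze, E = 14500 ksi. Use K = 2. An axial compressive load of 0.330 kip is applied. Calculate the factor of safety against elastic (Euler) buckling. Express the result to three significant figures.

n ≈ 1.20

I = πd⁴/64 = π×2.08⁴/64 = 0.9188 in⁴
Effective length L_e = K·L = 2 × 288 = 576.0 in
P_cr = π²EI / L_e² = π² × 14500×10³ × 0.9188 / 576.0² = 396.3 lb
Factor of safety n = P_cr / P = 0.39632 / 0.330 = 1.20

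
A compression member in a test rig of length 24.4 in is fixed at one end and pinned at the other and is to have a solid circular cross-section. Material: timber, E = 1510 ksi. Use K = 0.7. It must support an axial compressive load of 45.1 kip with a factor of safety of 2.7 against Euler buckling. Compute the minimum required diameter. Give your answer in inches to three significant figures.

d ≈ 2.64 in

Required P_cr = n·P = 2.7 × 45.1 = 121.8 kip
L_e = K·L = 0.7 × 24.4 = 17.08 in
Required I = P_cr·L_e²/(π²E) = 1.218×10^5 × 17.08² / (π² × 1.51×10^6) = 2.384 in⁴
Solid circle: I = πd⁴/64  ⇒  d = (64I/π)^(1/4) = (64×2.384/π)^(1/4) = 2.64 in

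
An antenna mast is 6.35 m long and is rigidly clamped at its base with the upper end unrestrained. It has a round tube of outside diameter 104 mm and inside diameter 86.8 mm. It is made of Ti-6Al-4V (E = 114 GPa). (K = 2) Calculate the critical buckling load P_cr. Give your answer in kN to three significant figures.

P_cr ≈ 20.6 kN

d_o = 104 mm, d_i = 86.8 mm
I = π(d_o⁴ − d_i⁴)/64 = π(104⁴ − 86.80⁴)/64 = 2.956×10^6 mm⁴
I = 2.956×10^6 mm⁴ = 2.956×10^-6 m⁴
Effective length L_e = K·L = 2 × 6.35 = 12.70 m
P_cr = π²EI / L_e² = π² × 114×10⁹ × 2.956×10^-6 / 12.70² = 2.062×10^4 N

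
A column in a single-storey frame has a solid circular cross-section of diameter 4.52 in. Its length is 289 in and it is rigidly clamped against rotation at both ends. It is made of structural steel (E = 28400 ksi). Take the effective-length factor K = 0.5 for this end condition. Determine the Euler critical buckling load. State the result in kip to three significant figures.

P_cr ≈ 275 kip

I = πd⁴/64 = π×4.52⁴/64 = 20.49 in⁴
Effective length L_e = K·L = 0.5 × 289 = 144.5 in
P_cr = π²EI / L_e² = π² × 28400×10³ × 20.49 / 144.5² = 2.750×10^5 lb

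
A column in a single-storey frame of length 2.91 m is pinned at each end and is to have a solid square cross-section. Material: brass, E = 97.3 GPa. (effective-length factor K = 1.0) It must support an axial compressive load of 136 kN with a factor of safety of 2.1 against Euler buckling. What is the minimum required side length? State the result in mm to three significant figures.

Required P_cr = n·P = 2.1 × 136 = 285.6 kN
L_e = K·L = 1 × 2.91 = 2.910 m
Required I = P_cr·L_e²/(π²E) = 2.856×10^5 × 2.910² / (π² × 9.73×10^10) = 2.518×10^-6 m⁴
I_req = 2.518×10^6 mm⁴
Solid square: I = a⁴/12  ⇒  a = (12I)^(1/4) = (12×2.518×10^6)^(1/4) = 74.1 mm

a ≈ 74.1 mm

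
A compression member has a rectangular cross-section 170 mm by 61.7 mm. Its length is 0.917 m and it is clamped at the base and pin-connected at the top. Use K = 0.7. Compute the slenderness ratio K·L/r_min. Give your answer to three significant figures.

Buckling occurs about the weak axis: I_min = h·b³/12 with b = 61.7 mm (the shorter side).
I_min = 170×61.7³/12 = 3.328×10^6 mm⁴
A = 1.049×10^4 mm²;  r_min = √(I/A) = √(3.328×10^6/1.049×10^4) = 17.81 mm
L_e = K·L = 0.7 × 0.917 m = 0.6419 m = 641.90 mm
λ = L_e / r_min = 641.90 / 17.81 = 36.0

λ ≈ 36.0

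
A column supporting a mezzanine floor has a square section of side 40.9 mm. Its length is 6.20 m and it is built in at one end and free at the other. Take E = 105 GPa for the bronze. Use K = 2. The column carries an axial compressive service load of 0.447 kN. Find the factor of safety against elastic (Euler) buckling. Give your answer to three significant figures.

I = a⁴/12 = 40.9⁴/12 = 2.332×10^5 mm⁴
I = 2.332×10^5 mm⁴ = 2.332×10^-7 m⁴
Effective length L_e = K·L = 2 × 6.20 = 12.40 m
P_cr = π²EI / L_e² = π² × 105×10⁹ × 2.332×10^-7 / 12.40² = 1.572×10^3 N
Factor of safety n = P_cr / P = 1.5717 / 0.447 = 3.52

n ≈ 3.52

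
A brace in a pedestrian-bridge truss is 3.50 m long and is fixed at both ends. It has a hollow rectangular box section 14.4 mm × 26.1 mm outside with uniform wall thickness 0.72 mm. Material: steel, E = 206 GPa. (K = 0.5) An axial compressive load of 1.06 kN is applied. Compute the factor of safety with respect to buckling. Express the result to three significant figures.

Inner dimensions: h_i = 26.1 − 2×0.72 = 24.66 mm, b_i = 14.4 − 2×0.72 = 12.96 mm
Weak-axis I_min = (h_o·b_o³ − h_i·b_i³)/12 with b_o = 14.4, b_i = 12.96 mm (shorter outer/inner sides).
I_min = (26.1×14.4³ − 24.66×12.96³)/12 = 2.021×10^3 mm⁴
I = 2.021×10^3 mm⁴ = 2.021×10^-9 m⁴
Effective length L_e = K·L = 0.5 × 3.50 = 1.750 m
P_cr = π²EI / L_e² = π² × 206×10⁹ × 2.021×10^-9 / 1.750² = 1.342×10^3 N
Factor of safety n = P_cr / P = 1.3419 / 1.06 = 1.27

n ≈ 1.27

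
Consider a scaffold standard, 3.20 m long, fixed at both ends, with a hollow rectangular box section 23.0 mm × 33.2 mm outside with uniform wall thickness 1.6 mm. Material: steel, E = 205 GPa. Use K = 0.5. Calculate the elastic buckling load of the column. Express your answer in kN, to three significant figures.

P_cr ≈ 11.3 kN

Inner dimensions: h_i = 33.2 − 2×1.6 = 30.00 mm, b_i = 23.0 − 2×1.6 = 19.80 mm
Weak-axis I_min = (h_o·b_o³ − h_i·b_i³)/12 with b_o = 23.0, b_i = 19.80 mm (shorter outer/inner sides).
I_min = (33.2×23.0³ − 30.00×19.80³)/12 = 1.426×10^4 mm⁴
I = 1.426×10^4 mm⁴ = 1.426×10^-8 m⁴
Effective length L_e = K·L = 0.5 × 3.20 = 1.600 m
P_cr = π²EI / L_e² = π² × 205×10⁹ × 1.426×10^-8 / 1.600² = 1.127×10^4 N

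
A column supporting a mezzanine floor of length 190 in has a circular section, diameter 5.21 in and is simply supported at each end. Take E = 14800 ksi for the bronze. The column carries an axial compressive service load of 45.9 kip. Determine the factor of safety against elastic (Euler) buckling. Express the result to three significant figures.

n ≈ 3.19

I = πd⁴/64 = π×5.21⁴/64 = 36.17 in⁴
Effective length L_e = K·L = 1 × 190 = 190.0 in
P_cr = π²EI / L_e² = π² × 14800×10³ × 36.17 / 190.0² = 1.463×10^5 lb
Factor of safety n = P_cr / P = 146.34 / 45.9 = 3.19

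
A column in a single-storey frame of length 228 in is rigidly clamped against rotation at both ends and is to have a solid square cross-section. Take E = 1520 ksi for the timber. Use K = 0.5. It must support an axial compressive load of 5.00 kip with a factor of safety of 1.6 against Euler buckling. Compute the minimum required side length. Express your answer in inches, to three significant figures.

a ≈ 3.02 in

Required P_cr = n·P = 1.6 × 5.00 = 8.000 kip
L_e = K·L = 0.5 × 228 = 114.0 in
Required I = P_cr·L_e²/(π²E) = 8.000×10^3 × 114.0² / (π² × 1.52×10^6) = 6.930 in⁴
Solid square: I = a⁴/12  ⇒  a = (12I)^(1/4) = (12×6.930)^(1/4) = 3.02 in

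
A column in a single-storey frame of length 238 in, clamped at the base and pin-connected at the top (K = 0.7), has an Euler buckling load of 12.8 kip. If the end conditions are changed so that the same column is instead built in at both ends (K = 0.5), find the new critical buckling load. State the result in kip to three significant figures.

P_cr ∝ 1/K², so P_cr,new = P_cr,old × (K_old/K_new)² = 12.8 × (0.7/0.5)²
= 12.8 × 1.960 = 25.1 kip

P_cr ≈ 25.1 kip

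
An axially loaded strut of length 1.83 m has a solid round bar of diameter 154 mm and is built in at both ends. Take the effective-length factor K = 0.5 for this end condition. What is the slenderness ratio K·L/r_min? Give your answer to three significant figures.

λ ≈ 23.8

For a solid circle r = d/4 = 154/4 = 38.50 mm
L_e = K·L = 0.5 × 1.83 m = 0.9150 m = 915.00 mm
λ = L_e / r_min = 915.00 / 38.50 = 23.8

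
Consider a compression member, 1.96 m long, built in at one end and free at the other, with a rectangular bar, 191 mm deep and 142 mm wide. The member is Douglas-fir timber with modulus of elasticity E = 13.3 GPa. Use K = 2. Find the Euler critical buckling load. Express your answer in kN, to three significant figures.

P_cr ≈ 389 kN

Buckling occurs about the weak axis: I_min = h·b³/12 with b = 142 mm (the shorter side).
I_min = 191×142³/12 = 4.557×10^7 mm⁴
I = 4.557×10^7 mm⁴ = 4.557×10^-5 m⁴
Effective length L_e = K·L = 2 × 1.96 = 3.920 m
P_cr = π²EI / L_e² = π² × 13.3×10⁹ × 4.557×10^-5 / 3.920² = 3.893×10^5 N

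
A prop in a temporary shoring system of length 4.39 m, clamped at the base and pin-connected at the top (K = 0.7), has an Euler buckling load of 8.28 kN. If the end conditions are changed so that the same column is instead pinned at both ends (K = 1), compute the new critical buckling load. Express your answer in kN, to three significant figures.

P_cr ∝ 1/K², so P_cr,new = P_cr,old × (K_old/K_new)² = 8.28 × (0.7/1)²
= 8.28 × 0.4900 = 4.06 kN

P_cr ≈ 4.06 kN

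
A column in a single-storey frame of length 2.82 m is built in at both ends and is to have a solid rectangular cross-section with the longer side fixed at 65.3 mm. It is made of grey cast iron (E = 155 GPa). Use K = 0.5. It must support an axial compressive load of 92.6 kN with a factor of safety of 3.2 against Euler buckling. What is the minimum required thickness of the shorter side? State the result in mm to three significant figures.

Required P_cr = n·P = 3.2 × 92.6 = 296.3 kN
L_e = K·L = 0.5 × 2.82 = 1.410 m
Required I = P_cr·L_e²/(π²E) = 2.963×10^5 × 1.410² / (π² × 1.55×10^11) = 3.851×10^-7 m⁴
I_req = 3.851×10^5 mm⁴
Rectangle, weak axis: I_min = h·b³/12 with h = 65.3 mm fixed  ⇒  b = (12I/h)^(1/3) = 41.4 mm

b ≈ 41.4 mm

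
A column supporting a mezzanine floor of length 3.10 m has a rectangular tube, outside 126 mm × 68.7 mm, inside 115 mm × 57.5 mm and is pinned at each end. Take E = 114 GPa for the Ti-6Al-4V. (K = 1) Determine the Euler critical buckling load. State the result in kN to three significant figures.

P_cr ≈ 185 kN

Weak-axis I_min = (h_o·b_o³ − h_i·b_i³)/12 with b_o = 68.7, b_i = 57.50 mm (shorter outer/inner sides).
I_min = (126×68.7³ − 115.0×57.50³)/12 = 1.583×10^6 mm⁴
I = 1.583×10^6 mm⁴ = 1.583×10^-6 m⁴
Effective length L_e = K·L = 1 × 3.10 = 3.100 m
P_cr = π²EI / L_e² = π² × 114×10⁹ × 1.583×10^-6 / 3.100² = 1.853×10^5 N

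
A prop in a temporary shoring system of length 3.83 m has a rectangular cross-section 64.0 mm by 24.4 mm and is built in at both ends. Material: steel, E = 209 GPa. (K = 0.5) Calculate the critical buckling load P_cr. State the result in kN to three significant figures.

P_cr ≈ 43.6 kN

Buckling occurs about the weak axis: I_min = h·b³/12 with b = 24.4 mm (the shorter side).
I_min = 64.0×24.4³/12 = 7.748×10^4 mm⁴
I = 7.748×10^4 mm⁴ = 7.748×10^-8 m⁴
Effective length L_e = K·L = 0.5 × 3.83 = 1.915 m
P_cr = π²EI / L_e² = π² × 209×10⁹ × 7.748×10^-8 / 1.915² = 4.358×10^4 N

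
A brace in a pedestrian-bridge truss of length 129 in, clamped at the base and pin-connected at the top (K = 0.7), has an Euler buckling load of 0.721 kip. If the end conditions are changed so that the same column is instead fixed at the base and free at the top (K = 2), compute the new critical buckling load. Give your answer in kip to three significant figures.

P_cr ∝ 1/K², so P_cr,new = P_cr,old × (K_old/K_new)² = 0.721 × (0.7/2)²
= 0.721 × 0.1225 = 0.0883 kip

P_cr ≈ 0.0883 kip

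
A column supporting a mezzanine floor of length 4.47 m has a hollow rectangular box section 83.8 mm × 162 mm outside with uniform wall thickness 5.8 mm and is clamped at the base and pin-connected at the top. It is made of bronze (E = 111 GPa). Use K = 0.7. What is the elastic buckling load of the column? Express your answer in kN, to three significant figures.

P_cr ≈ 361 kN

Inner dimensions: h_i = 162 − 2×5.8 = 150.4 mm, b_i = 83.8 − 2×5.8 = 72.20 mm
Weak-axis I_min = (h_o·b_o³ − h_i·b_i³)/12 with b_o = 83.8, b_i = 72.20 mm (shorter outer/inner sides).
I_min = (162×83.8³ − 150.4×72.20³)/12 = 3.227×10^6 mm⁴
I = 3.227×10^6 mm⁴ = 3.227×10^-6 m⁴
Effective length L_e = K·L = 0.7 × 4.47 = 3.129 m
P_cr = π²EI / L_e² = π² × 111×10⁹ × 3.227×10^-6 / 3.129² = 3.611×10^5 N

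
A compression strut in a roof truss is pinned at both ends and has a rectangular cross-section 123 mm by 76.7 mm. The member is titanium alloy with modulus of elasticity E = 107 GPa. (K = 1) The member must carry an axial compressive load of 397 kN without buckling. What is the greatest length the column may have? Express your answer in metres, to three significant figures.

L_max ≈ 3.51 m

Buckling occurs about the weak axis: I_min = h·b³/12 with b = 76.7 mm (the shorter side).
I_min = 123×76.7³/12 = 4.625×10^6 mm⁴
I = 4.625×10^-6 m⁴
At the buckling limit P_cr = P = 3.970×10^5 N
From P_cr = π²EI/(K·L)²:  L = (1/K)·√(π²EI/P_cr) = (1/1)·√(π²×1.07×10^11×4.625×10^-6/3.970×10^5)
L = 3.51 m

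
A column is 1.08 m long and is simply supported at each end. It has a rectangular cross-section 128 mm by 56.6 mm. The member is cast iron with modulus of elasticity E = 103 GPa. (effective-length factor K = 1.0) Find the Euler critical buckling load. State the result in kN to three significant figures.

P_cr ≈ 1690 kN

Buckling occurs about the weak axis: I_min = h·b³/12 with b = 56.6 mm (the shorter side).
I_min = 128×56.6³/12 = 1.934×10^6 mm⁴
I = 1.934×10^6 mm⁴ = 1.934×10^-6 m⁴
Effective length L_e = K·L = 1 × 1.08 = 1.080 m
P_cr = π²EI / L_e² = π² × 103×10⁹ × 1.934×10^-6 / 1.080² = 1.686×10^6 N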